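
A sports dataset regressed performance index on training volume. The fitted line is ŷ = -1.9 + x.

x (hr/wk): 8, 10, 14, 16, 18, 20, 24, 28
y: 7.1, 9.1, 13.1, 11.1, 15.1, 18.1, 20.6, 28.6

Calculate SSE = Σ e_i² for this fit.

SSE = 21.5

x=8: ŷ = -1.9 + 8 = 6.1; e = 7.1 − 6.1 = 1
x=10: ŷ = -1.9 + 10 = 8.1; e = 9.1 − 8.1 = 1
x=14: ŷ = -1.9 + 14 = 12.1; e = 13.1 − 12.1 = 1
x=16: ŷ = -1.9 + 16 = 14.1; e = 11.1 − 14.1 = -3
x=18: ŷ = -1.9 + 18 = 16.1; e = 15.1 − 16.1 = -1
x=20: ŷ = -1.9 + 20 = 18.1; e = 18.1 − 18.1 = 0
x=24: ŷ = -1.9 + 24 = 22.1; e = 20.6 − 22.1 = -1.5
x=28: ŷ = -1.9 + 28 = 26.1; e = 28.6 − 26.1 = 2.5
SSE = 1 + 1 + 1 + 9 + 1 + 0 + 2.25 + 6.25 = 21.5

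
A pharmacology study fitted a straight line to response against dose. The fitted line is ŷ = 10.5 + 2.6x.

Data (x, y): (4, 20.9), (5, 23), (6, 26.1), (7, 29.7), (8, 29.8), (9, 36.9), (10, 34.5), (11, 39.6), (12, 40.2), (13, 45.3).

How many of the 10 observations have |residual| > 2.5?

1

x=4: ŷ = 10.5 + 2.6·4 = 20.9; e = 20.9 − 20.9 = 0
x=5: ŷ = 10.5 + 2.6·5 = 23.5; e = 23 − 23.5 = -0.5
x=6: ŷ = 10.5 + 2.6·6 = 26.1; e = 26.1 − 26.1 = 0
x=7: ŷ = 10.5 + 2.6·7 = 28.7; e = 29.7 − 28.7 = 1
x=8: ŷ = 10.5 + 2.6·8 = 31.3; e = 29.8 − 31.3 = -1.5
x=9: ŷ = 10.5 + 2.6·9 = 33.9; e = 36.9 − 33.9 = 3
x=10: ŷ = 10.5 + 2.6·10 = 36.5; e = 34.5 − 36.5 = -2
x=11: ŷ = 10.5 + 2.6·11 = 39.1; e = 39.6 − 39.1 = 0.5
x=12: ŷ = 10.5 + 2.6·12 = 41.7; e = 40.2 − 41.7 = -1.5
x=13: ŷ = 10.5 + 2.6·13 = 44.3; e = 45.3 − 44.3 = 1
|e| > 2.5: x=9 (|e|=3) → 1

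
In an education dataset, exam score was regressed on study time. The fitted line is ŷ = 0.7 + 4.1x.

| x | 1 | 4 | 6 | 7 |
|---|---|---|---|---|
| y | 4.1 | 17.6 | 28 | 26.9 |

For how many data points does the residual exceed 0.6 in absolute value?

x=1: ŷ = 0.7 + 4.1·1 = 4.8; r = 4.1 − 4.8 = -0.7
x=4: ŷ = 0.7 + 4.1·4 = 17.1; r = 17.6 − 17.1 = 0.5
x=6: ŷ = 0.7 + 4.1·6 = 25.3; r = 28 − 25.3 = 2.7
x=7: ŷ = 0.7 + 4.1·7 = 29.4; r = 26.9 − 29.4 = -2.5
|r| > 0.6: x=1 (|r|=0.7), x=6 (|r|=2.7), x=7 (|r|=2.5) → 3

3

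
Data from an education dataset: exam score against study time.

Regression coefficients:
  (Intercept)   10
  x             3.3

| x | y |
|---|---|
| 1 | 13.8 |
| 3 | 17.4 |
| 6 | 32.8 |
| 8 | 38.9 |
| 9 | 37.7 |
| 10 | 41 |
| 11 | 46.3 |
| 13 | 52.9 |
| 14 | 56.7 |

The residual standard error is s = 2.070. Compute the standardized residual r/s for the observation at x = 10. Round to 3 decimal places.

-0.966

ŷ = 10 + 3.3·10 = 43
r = 41 − 43 = -2
r/s = -2 / 2.070 = -0.966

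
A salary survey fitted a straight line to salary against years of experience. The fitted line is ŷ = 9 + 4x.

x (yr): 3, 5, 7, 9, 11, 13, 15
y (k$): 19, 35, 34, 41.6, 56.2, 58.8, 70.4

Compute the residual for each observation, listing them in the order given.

-2, 6, -3, -3.4, 3.2, -2.2, 1.4

x=3: ŷ = 9 + 4·3 = 21; e = 19 − 21 = -2
x=5: ŷ = 9 + 4·5 = 29; e = 35 − 29 = 6
x=7: ŷ = 9 + 4·7 = 37; e = 34 − 37 = -3
x=9: ŷ = 9 + 4·9 = 45; e = 41.6 − 45 = -3.4
x=11: ŷ = 9 + 4·11 = 53; e = 56.2 − 53 = 3.2
x=13: ŷ = 9 + 4·13 = 61; e = 58.8 − 61 = -2.2
x=15: ŷ = 9 + 4·15 = 69; e = 70.4 − 69 = 1.4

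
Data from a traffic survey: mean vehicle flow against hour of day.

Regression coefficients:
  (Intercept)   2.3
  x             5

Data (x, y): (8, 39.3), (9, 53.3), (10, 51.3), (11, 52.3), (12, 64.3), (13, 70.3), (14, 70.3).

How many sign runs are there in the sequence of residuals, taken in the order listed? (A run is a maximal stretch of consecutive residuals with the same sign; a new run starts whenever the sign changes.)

5 runs

x=8: ŷ = 2.3 + 5·8 = 42.3; r = 39.3 − 42.3 = -3
x=9: ŷ = 2.3 + 5·9 = 47.3; r = 53.3 − 47.3 = 6
x=10: ŷ = 2.3 + 5·10 = 52.3; r = 51.3 − 52.3 = -1
x=11: ŷ = 2.3 + 5·11 = 57.3; r = 52.3 − 57.3 = -5
x=12: ŷ = 2.3 + 5·12 = 62.3; r = 64.3 − 62.3 = 2
x=13: ŷ = 2.3 + 5·13 = 67.3; r = 70.3 − 67.3 = 3
x=14: ŷ = 2.3 + 5·14 = 72.3; r = 70.3 − 72.3 = -2
Signs: − + − − + + −
Runs: −×1, +×1, −×2, +×2, −×1 → 5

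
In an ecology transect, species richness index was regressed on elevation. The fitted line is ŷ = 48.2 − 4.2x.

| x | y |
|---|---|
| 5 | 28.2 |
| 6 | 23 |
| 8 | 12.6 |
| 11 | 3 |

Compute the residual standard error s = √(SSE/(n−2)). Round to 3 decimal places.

s = 1.732

x=5: ŷ = 48.2 − 4.2·5 = 27.2; r = 28.2 − 27.2 = 1
x=6: ŷ = 48.2 − 4.2·6 = 23; r = 23 − 23 = 0
x=8: ŷ = 48.2 − 4.2·8 = 14.6; r = 12.6 − 14.6 = -2
x=11: ŷ = 48.2 − 4.2·11 = 2; r = 3 − 2 = 1
SSE = 1 + 0 + 4 + 1 = 6
s = √(6/2) = √3 ≈ 1.732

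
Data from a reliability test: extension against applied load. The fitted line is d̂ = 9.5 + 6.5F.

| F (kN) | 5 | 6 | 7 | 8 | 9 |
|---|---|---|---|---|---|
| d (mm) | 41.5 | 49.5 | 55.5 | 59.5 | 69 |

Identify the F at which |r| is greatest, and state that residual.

F = 8, r = -2

F=5: d̂ = 9.5 + 6.5·5 = 42; r = 41.5 − 42 = -0.5
F=6: d̂ = 9.5 + 6.5·6 = 48.5; r = 49.5 − 48.5 = 1
F=7: d̂ = 9.5 + 6.5·7 = 55; r = 55.5 − 55 = 0.5
F=8: d̂ = 9.5 + 6.5·8 = 61.5; r = 59.5 − 61.5 = -2
F=9: d̂ = 9.5 + 6.5·9 = 68; r = 69 − 68 = 1
Largest |r| is 2 at F = 8, residual -2.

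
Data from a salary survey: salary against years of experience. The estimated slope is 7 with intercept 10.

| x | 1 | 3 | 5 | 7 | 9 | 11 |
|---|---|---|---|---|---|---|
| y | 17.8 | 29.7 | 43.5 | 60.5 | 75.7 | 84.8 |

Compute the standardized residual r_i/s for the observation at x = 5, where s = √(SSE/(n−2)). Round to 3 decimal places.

-0.689

x=1: ŷ = 10 + 7·1 = 17; r = 17.8 − 17 = 0.8
x=3: ŷ = 10 + 7·3 = 31; r = 29.7 − 31 = -1.3
x=5: ŷ = 10 + 7·5 = 45; r = 43.5 − 45 = -1.5
x=7: ŷ = 10 + 7·7 = 59; r = 60.5 − 59 = 1.5
x=9: ŷ = 10 + 7·9 = 73; r = 75.7 − 73 = 2.7
x=11: ŷ = 10 + 7·11 = 87; r = 84.8 − 87 = -2.2
SSE = 0.64 + 1.69 + 2.25 + 2.25 + 7.29 + 4.84 = 18.96
s = √(18.96/4) = 2.17715
r/s = -1.5 / 2.17715 = -0.689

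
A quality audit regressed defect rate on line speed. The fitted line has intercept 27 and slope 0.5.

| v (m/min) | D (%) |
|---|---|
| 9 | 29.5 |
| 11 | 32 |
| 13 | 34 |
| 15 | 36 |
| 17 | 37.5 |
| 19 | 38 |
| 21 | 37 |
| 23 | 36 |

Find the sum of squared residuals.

SSE = 19.5

v=9: D̂ = 27 + 0.5·9 = 31.5; e = 29.5 − 31.5 = -2
v=11: D̂ = 27 + 0.5·11 = 32.5; e = 32 − 32.5 = -0.5
v=13: D̂ = 27 + 0.5·13 = 33.5; e = 34 − 33.5 = 0.5
v=15: D̂ = 27 + 0.5·15 = 34.5; e = 36 − 34.5 = 1.5
v=17: D̂ = 27 + 0.5·17 = 35.5; e = 37.5 − 35.5 = 2
v=19: D̂ = 27 + 0.5·19 = 36.5; e = 38 − 36.5 = 1.5
v=21: D̂ = 27 + 0.5·21 = 37.5; e = 37 − 37.5 = -0.5
v=23: D̂ = 27 + 0.5·23 = 38.5; e = 36 − 38.5 = -2.5
SSE = 4 + 0.25 + 0.25 + 2.25 + 4 + 2.25 + 0.25 + 6.25 = 19.5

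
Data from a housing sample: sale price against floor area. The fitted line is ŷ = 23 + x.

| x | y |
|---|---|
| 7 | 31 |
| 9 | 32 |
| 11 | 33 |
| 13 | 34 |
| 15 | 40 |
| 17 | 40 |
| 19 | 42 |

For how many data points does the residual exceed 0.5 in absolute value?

4

x=7: ŷ = 23 + 7 = 30; r = 31 − 30 = 1
x=9: ŷ = 23 + 9 = 32; r = 32 − 32 = 0
x=11: ŷ = 23 + 11 = 34; r = 33 − 34 = -1
x=13: ŷ = 23 + 13 = 36; r = 34 − 36 = -2
x=15: ŷ = 23 + 15 = 38; r = 40 − 38 = 2
x=17: ŷ = 23 + 17 = 40; r = 40 − 40 = 0
x=19: ŷ = 23 + 19 = 42; r = 42 − 42 = 0
|r| > 0.5: x=7 (|r|=1), x=11 (|r|=1), x=13 (|r|=2), x=15 (|r|=2) → 4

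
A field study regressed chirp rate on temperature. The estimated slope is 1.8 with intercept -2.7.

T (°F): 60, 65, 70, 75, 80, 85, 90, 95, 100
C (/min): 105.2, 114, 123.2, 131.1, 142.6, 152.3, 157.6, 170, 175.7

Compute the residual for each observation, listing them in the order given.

T=60: ŷ = -2.7 + 1.8·60 = 105.3; r = 105.2 − 105.3 = -0.1
T=65: ŷ = -2.7 + 1.8·65 = 114.3; r = 114 − 114.3 = -0.3
T=70: ŷ = -2.7 + 1.8·70 = 123.3; r = 123.2 − 123.3 = -0.1
T=75: ŷ = -2.7 + 1.8·75 = 132.3; r = 131.1 − 132.3 = -1.2
T=80: ŷ = -2.7 + 1.8·80 = 141.3; r = 142.6 − 141.3 = 1.3
T=85: ŷ = -2.7 + 1.8·85 = 150.3; r = 152.3 − 150.3 = 2
T=90: ŷ = -2.7 + 1.8·90 = 159.3; r = 157.6 − 159.3 = -1.7
T=95: ŷ = -2.7 + 1.8·95 = 168.3; r = 170 − 168.3 = 1.7
T=100: ŷ = -2.7 + 1.8·100 = 177.3; r = 175.7 − 177.3 = -1.6

-0.1, -0.3, -0.1, -1.2, 1.3, 2, -1.7, 1.7, -1.6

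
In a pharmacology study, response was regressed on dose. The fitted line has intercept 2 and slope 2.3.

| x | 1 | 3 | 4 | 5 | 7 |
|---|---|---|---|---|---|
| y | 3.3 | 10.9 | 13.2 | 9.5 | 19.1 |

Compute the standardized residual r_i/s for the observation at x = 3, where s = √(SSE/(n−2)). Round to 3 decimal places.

x=1: ŷ = 2 + 2.3·1 = 4.3; r = 3.3 − 4.3 = -1
x=3: ŷ = 2 + 2.3·3 = 8.9; r = 10.9 − 8.9 = 2
x=4: ŷ = 2 + 2.3·4 = 11.2; r = 13.2 − 11.2 = 2
x=5: ŷ = 2 + 2.3·5 = 13.5; r = 9.5 − 13.5 = -4
x=7: ŷ = 2 + 2.3·7 = 18.1; r = 19.1 − 18.1 = 1
SSE = 1 + 4 + 4 + 16 + 1 = 26
s = √(26/3) = 2.94392
r/s = 2 / 2.94392 = 0.679

0.679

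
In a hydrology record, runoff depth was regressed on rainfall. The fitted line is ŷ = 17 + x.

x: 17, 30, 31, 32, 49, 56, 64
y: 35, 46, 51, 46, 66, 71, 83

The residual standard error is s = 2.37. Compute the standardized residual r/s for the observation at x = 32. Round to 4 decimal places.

-1.2658

ŷ = 17 + 32 = 49
r = 46 − 49 = -3
r/s = -3 / 2.37 = -1.2658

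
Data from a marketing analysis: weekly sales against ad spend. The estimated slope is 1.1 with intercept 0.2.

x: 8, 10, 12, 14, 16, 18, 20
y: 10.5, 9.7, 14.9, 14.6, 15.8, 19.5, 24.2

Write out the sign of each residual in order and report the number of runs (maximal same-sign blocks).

x=8: ŷ = 0.2 + 1.1·8 = 9; e = 10.5 − 9 = 1.5
x=10: ŷ = 0.2 + 1.1·10 = 11.2; e = 9.7 − 11.2 = -1.5
x=12: ŷ = 0.2 + 1.1·12 = 13.4; e = 14.9 − 13.4 = 1.5
x=14: ŷ = 0.2 + 1.1·14 = 15.6; e = 14.6 − 15.6 = -1
x=16: ŷ = 0.2 + 1.1·16 = 17.8; e = 15.8 − 17.8 = -2
x=18: ŷ = 0.2 + 1.1·18 = 20; e = 19.5 − 20 = -0.5
x=20: ŷ = 0.2 + 1.1·20 = 22.2; e = 24.2 − 22.2 = 2
Signs: + − + − − − +
Runs: +×1, −×1, +×1, −×3, +×1 → 5

5 runs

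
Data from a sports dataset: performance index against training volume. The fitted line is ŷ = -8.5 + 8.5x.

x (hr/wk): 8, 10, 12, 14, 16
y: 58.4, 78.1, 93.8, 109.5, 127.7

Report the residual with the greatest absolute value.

e = 1.6

x=8: ŷ = -8.5 + 8.5·8 = 59.5; e = 58.4 − 59.5 = -1.1
x=10: ŷ = -8.5 + 8.5·10 = 76.5; e = 78.1 − 76.5 = 1.6
x=12: ŷ = -8.5 + 8.5·12 = 93.5; e = 93.8 − 93.5 = 0.3
x=14: ŷ = -8.5 + 8.5·14 = 110.5; e = 109.5 − 110.5 = -1
x=16: ŷ = -8.5 + 8.5·16 = 127.5; e = 127.7 − 127.5 = 0.2
Largest |e| is 1.6 at x = 10, residual 1.6.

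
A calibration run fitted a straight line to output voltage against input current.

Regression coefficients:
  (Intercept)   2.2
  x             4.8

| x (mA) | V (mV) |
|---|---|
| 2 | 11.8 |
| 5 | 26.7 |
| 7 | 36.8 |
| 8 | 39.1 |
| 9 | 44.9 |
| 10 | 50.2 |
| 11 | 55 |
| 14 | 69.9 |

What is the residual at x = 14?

ŷ = 2.2 + 4.8·14 = 69.4
e = 69.9 − 69.4 = 0.5

e = 0.5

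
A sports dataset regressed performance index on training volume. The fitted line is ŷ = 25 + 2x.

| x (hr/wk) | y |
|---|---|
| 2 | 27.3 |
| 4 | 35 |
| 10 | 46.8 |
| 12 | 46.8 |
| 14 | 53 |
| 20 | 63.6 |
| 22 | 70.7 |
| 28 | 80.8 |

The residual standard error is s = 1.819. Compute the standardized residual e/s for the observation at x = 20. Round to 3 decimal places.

ŷ = 25 + 2·20 = 65
e = 63.6 − 65 = -1.4
e/s = -1.4 / 1.819 = -0.770

-0.770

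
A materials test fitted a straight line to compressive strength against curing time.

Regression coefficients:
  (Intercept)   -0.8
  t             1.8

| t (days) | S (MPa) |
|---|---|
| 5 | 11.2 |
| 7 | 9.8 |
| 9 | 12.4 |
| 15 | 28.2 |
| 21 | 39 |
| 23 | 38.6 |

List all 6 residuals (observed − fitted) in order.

t=5: Ŝ = -0.8 + 1.8·5 = 8.2; e = 11.2 − 8.2 = 3
t=7: Ŝ = -0.8 + 1.8·7 = 11.8; e = 9.8 − 11.8 = -2
t=9: Ŝ = -0.8 + 1.8·9 = 15.4; e = 12.4 − 15.4 = -3
t=15: Ŝ = -0.8 + 1.8·15 = 26.2; e = 28.2 − 26.2 = 2
t=21: Ŝ = -0.8 + 1.8·21 = 37; e = 39 − 37 = 2
t=23: Ŝ = -0.8 + 1.8·23 = 40.6; e = 38.6 − 40.6 = -2

3, -2, -3, 2, 2, -2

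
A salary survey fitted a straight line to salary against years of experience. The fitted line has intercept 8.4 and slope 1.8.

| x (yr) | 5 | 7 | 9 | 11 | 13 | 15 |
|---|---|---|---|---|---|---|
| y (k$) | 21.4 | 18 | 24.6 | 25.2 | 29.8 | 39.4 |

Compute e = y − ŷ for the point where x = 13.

e = -2

ŷ = 8.4 + 1.8·13 = 31.8
e = 29.8 − 31.8 = -2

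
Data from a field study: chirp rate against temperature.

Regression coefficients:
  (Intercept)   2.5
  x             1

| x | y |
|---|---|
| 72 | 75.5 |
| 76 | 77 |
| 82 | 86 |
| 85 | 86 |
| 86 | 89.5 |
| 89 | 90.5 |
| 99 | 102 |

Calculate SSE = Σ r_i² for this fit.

x=72: ŷ = 2.5 + 72 = 74.5; r = 75.5 − 74.5 = 1
x=76: ŷ = 2.5 + 76 = 78.5; r = 77 − 78.5 = -1.5
x=82: ŷ = 2.5 + 82 = 84.5; r = 86 − 84.5 = 1.5
x=85: ŷ = 2.5 + 85 = 87.5; r = 86 − 87.5 = -1.5
x=86: ŷ = 2.5 + 86 = 88.5; r = 89.5 − 88.5 = 1
x=89: ŷ = 2.5 + 89 = 91.5; r = 90.5 − 91.5 = -1
x=99: ŷ = 2.5 + 99 = 101.5; r = 102 − 101.5 = 0.5
SSE = 1 + 2.25 + 2.25 + 2.25 + 1 + 1 + 0.25 = 10

SSE = 10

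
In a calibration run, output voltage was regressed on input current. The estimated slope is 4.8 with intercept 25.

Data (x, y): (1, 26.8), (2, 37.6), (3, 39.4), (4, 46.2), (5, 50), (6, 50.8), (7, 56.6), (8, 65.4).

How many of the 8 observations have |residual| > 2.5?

3

x=1: ŷ = 25 + 4.8·1 = 29.8; r = 26.8 − 29.8 = -3
x=2: ŷ = 25 + 4.8·2 = 34.6; r = 37.6 − 34.6 = 3
x=3: ŷ = 25 + 4.8·3 = 39.4; r = 39.4 − 39.4 = 0
x=4: ŷ = 25 + 4.8·4 = 44.2; r = 46.2 − 44.2 = 2
x=5: ŷ = 25 + 4.8·5 = 49; r = 50 − 49 = 1
x=6: ŷ = 25 + 4.8·6 = 53.8; r = 50.8 − 53.8 = -3
x=7: ŷ = 25 + 4.8·7 = 58.6; r = 56.6 − 58.6 = -2
x=8: ŷ = 25 + 4.8·8 = 63.4; r = 65.4 − 63.4 = 2
|r| > 2.5: x=1 (|r|=3), x=2 (|r|=3), x=6 (|r|=3) → 3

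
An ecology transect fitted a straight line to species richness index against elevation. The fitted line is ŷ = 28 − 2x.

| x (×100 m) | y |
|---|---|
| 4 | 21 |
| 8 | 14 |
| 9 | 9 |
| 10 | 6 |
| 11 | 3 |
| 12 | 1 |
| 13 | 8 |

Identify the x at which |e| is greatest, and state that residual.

x=4: ŷ = 28 − 2·4 = 20; e = 21 − 20 = 1
x=8: ŷ = 28 − 2·8 = 12; e = 14 − 12 = 2
x=9: ŷ = 28 − 2·9 = 10; e = 9 − 10 = -1
x=10: ŷ = 28 − 2·10 = 8; e = 6 − 8 = -2
x=11: ŷ = 28 − 2·11 = 6; e = 3 − 6 = -3
x=12: ŷ = 28 − 2·12 = 4; e = 1 − 4 = -3
x=13: ŷ = 28 − 2·13 = 2; e = 8 − 2 = 6
Largest |e| is 6 at x = 13, residual 6.

x = 13, e = 6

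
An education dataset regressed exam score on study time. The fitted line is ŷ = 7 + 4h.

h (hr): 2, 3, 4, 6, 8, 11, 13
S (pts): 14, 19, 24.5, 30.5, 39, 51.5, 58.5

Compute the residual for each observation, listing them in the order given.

h=2: ŷ = 7 + 4·2 = 15; e = 14 − 15 = -1
h=3: ŷ = 7 + 4·3 = 19; e = 19 − 19 = 0
h=4: ŷ = 7 + 4·4 = 23; e = 24.5 − 23 = 1.5
h=6: ŷ = 7 + 4·6 = 31; e = 30.5 − 31 = -0.5
h=8: ŷ = 7 + 4·8 = 39; e = 39 − 39 = 0
h=11: ŷ = 7 + 4·11 = 51; e = 51.5 − 51 = 0.5
h=13: ŷ = 7 + 4·13 = 59; e = 58.5 − 59 = -0.5

-1, 0, 1.5, -0.5, 0, 0.5, -0.5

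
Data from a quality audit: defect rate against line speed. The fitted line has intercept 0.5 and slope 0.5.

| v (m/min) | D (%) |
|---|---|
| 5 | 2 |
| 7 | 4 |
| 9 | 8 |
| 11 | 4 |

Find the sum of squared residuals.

SSE = 14

v=5: D̂ = 0.5 + 0.5·5 = 3; e = 2 − 3 = -1
v=7: D̂ = 0.5 + 0.5·7 = 4; e = 4 − 4 = 0
v=9: D̂ = 0.5 + 0.5·9 = 5; e = 8 − 5 = 3
v=11: D̂ = 0.5 + 0.5·11 = 6; e = 4 − 6 = -2
SSE = 1 + 0 + 9 + 4 = 14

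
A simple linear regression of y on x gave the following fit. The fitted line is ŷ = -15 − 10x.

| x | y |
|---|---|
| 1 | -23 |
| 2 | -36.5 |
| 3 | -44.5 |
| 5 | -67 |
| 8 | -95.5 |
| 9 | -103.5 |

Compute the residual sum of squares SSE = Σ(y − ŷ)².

SSE = 13

x=1: ŷ = -15 − 10·1 = -25; r = -23 − (-25) = 2
x=2: ŷ = -15 − 10·2 = -35; r = -36.5 − (-35) = -1.5
x=3: ŷ = -15 − 10·3 = -45; r = -44.5 − (-45) = 0.5
x=5: ŷ = -15 − 10·5 = -65; r = -67 − (-65) = -2
x=8: ŷ = -15 − 10·8 = -95; r = -95.5 − (-95) = -0.5
x=9: ŷ = -15 − 10·9 = -105; r = -103.5 − (-105) = 1.5
SSE = 4 + 2.25 + 0.25 + 4 + 0.25 + 2.25 = 13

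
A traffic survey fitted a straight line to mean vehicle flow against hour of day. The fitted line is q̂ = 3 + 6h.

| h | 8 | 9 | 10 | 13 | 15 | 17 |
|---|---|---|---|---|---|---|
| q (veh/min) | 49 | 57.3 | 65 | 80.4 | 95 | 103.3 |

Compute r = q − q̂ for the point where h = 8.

r = -2

q̂ = 3 + 6·8 = 51
r = 49 − 51 = -2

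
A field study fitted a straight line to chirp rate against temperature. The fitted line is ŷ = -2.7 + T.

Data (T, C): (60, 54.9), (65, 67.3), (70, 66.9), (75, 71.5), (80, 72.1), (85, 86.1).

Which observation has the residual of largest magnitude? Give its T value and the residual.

T=60: ŷ = -2.7 + 60 = 57.3; e = 54.9 − 57.3 = -2.4
T=65: ŷ = -2.7 + 65 = 62.3; e = 67.3 − 62.3 = 5
T=70: ŷ = -2.7 + 70 = 67.3; e = 66.9 − 67.3 = -0.4
T=75: ŷ = -2.7 + 75 = 72.3; e = 71.5 − 72.3 = -0.8
T=80: ŷ = -2.7 + 80 = 77.3; e = 72.1 − 77.3 = -5.2
T=85: ŷ = -2.7 + 85 = 82.3; e = 86.1 − 82.3 = 3.8
Largest |e| is 5.2 at T = 80, residual -5.2.

T = 80, e = -5.2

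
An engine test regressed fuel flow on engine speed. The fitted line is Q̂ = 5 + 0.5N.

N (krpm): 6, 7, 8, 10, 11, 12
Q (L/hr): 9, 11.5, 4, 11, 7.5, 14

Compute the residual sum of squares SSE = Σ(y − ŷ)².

N=6: Q̂ = 5 + 0.5·6 = 8; e = 9 − 8 = 1
N=7: Q̂ = 5 + 0.5·7 = 8.5; e = 11.5 − 8.5 = 3
N=8: Q̂ = 5 + 0.5·8 = 9; e = 4 − 9 = -5
N=10: Q̂ = 5 + 0.5·10 = 10; e = 11 − 10 = 1
N=11: Q̂ = 5 + 0.5·11 = 10.5; e = 7.5 − 10.5 = -3
N=12: Q̂ = 5 + 0.5·12 = 11; e = 14 − 11 = 3
SSE = 1 + 9 + 25 + 1 + 9 + 9 = 54

SSE = 54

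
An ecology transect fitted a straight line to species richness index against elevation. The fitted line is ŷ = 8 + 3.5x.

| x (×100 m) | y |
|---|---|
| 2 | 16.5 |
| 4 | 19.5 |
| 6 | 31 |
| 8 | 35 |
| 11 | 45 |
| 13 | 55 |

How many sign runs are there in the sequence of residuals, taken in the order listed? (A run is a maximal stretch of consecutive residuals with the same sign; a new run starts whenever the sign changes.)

5 runs

x=2: ŷ = 8 + 3.5·2 = 15; r = 16.5 − 15 = 1.5
x=4: ŷ = 8 + 3.5·4 = 22; r = 19.5 − 22 = -2.5
x=6: ŷ = 8 + 3.5·6 = 29; r = 31 − 29 = 2
x=8: ŷ = 8 + 3.5·8 = 36; r = 35 − 36 = -1
x=11: ŷ = 8 + 3.5·11 = 46.5; r = 45 − 46.5 = -1.5
x=13: ŷ = 8 + 3.5·13 = 53.5; r = 55 − 53.5 = 1.5
Signs: + − + − − +
Runs: +×1, −×1, +×1, −×2, +×1 → 5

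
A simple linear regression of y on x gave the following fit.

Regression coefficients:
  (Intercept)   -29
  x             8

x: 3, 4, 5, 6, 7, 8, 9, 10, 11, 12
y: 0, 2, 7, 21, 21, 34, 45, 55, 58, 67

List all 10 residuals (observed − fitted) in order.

5, -1, -4, 2, -6, -1, 2, 4, -1, 0

x=3: ŷ = -29 + 8·3 = -5; r = 0 − (-5) = 5
x=4: ŷ = -29 + 8·4 = 3; r = 2 − 3 = -1
x=5: ŷ = -29 + 8·5 = 11; r = 7 − 11 = -4
x=6: ŷ = -29 + 8·6 = 19; r = 21 − 19 = 2
x=7: ŷ = -29 + 8·7 = 27; r = 21 − 27 = -6
x=8: ŷ = -29 + 8·8 = 35; r = 34 − 35 = -1
x=9: ŷ = -29 + 8·9 = 43; r = 45 − 43 = 2
x=10: ŷ = -29 + 8·10 = 51; r = 55 − 51 = 4
x=11: ŷ = -29 + 8·11 = 59; r = 58 − 59 = -1
x=12: ŷ = -29 + 8·12 = 67; r = 67 − 67 = 0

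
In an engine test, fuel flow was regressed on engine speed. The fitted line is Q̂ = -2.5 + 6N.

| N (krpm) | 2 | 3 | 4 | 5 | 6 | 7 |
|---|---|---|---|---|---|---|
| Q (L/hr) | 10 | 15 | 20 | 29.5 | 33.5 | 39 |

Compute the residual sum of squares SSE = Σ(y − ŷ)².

SSE = 7

N=2: Q̂ = -2.5 + 6·2 = 9.5; e = 10 − 9.5 = 0.5
N=3: Q̂ = -2.5 + 6·3 = 15.5; e = 15 − 15.5 = -0.5
N=4: Q̂ = -2.5 + 6·4 = 21.5; e = 20 − 21.5 = -1.5
N=5: Q̂ = -2.5 + 6·5 = 27.5; e = 29.5 − 27.5 = 2
N=6: Q̂ = -2.5 + 6·6 = 33.5; e = 33.5 − 33.5 = 0
N=7: Q̂ = -2.5 + 6·7 = 39.5; e = 39 − 39.5 = -0.5
SSE = 0.25 + 0.25 + 2.25 + 4 + 0 + 0.25 = 7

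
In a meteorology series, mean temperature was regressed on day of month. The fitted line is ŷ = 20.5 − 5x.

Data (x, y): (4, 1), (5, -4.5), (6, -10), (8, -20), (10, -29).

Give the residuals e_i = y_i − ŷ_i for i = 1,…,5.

x=4: ŷ = 20.5 − 5·4 = 0.5; e = 1 − 0.5 = 0.5
x=5: ŷ = 20.5 − 5·5 = -4.5; e = -4.5 − (-4.5) = 0
x=6: ŷ = 20.5 − 5·6 = -9.5; e = -10 − (-9.5) = -0.5
x=8: ŷ = 20.5 − 5·8 = -19.5; e = -20 − (-19.5) = -0.5
x=10: ŷ = 20.5 − 5·10 = -29.5; e = -29 − (-29.5) = 0.5

0.5, 0, -0.5, -0.5, 0.5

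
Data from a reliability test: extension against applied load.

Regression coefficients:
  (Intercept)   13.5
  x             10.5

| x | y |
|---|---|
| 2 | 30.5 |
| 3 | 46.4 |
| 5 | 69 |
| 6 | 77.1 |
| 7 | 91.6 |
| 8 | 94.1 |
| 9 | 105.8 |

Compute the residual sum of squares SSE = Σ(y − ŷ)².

SSE = 64.88

x=2: ŷ = 13.5 + 10.5·2 = 34.5; r = 30.5 − 34.5 = -4
x=3: ŷ = 13.5 + 10.5·3 = 45; r = 46.4 − 45 = 1.4
x=5: ŷ = 13.5 + 10.5·5 = 66; r = 69 − 66 = 3
x=6: ŷ = 13.5 + 10.5·6 = 76.5; r = 77.1 − 76.5 = 0.6
x=7: ŷ = 13.5 + 10.5·7 = 87; r = 91.6 − 87 = 4.6
x=8: ŷ = 13.5 + 10.5·8 = 97.5; r = 94.1 − 97.5 = -3.4
x=9: ŷ = 13.5 + 10.5·9 = 108; r = 105.8 − 108 = -2.2
SSE = 16 + 1.96 + 9 + 0.36 + 21.16 + 11.56 + 4.84 = 64.88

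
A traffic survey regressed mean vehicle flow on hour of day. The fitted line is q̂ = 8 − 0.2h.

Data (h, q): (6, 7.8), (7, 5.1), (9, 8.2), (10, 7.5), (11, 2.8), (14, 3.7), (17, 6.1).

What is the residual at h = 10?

e = 1.5

q̂ = 8 − 0.2·10 = 6
e = 7.5 − 6 = 1.5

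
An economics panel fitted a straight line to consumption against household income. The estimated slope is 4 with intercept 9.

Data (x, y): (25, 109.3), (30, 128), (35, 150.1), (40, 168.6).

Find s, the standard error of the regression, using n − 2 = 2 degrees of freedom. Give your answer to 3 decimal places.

s = 1.109

x=25: ŷ = 9 + 4·25 = 109; r = 109.3 − 109 = 0.3
x=30: ŷ = 9 + 4·30 = 129; r = 128 − 129 = -1
x=35: ŷ = 9 + 4·35 = 149; r = 150.1 − 149 = 1.1
x=40: ŷ = 9 + 4·40 = 169; r = 168.6 − 169 = -0.4
SSE = 0.09 + 1 + 1.21 + 0.16 = 2.46
s = √(2.46/2) = √1.23 ≈ 1.109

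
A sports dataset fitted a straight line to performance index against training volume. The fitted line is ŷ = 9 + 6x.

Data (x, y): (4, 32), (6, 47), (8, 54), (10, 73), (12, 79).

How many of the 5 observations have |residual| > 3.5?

x=4: ŷ = 9 + 6·4 = 33; r = 32 − 33 = -1
x=6: ŷ = 9 + 6·6 = 45; r = 47 − 45 = 2
x=8: ŷ = 9 + 6·8 = 57; r = 54 − 57 = -3
x=10: ŷ = 9 + 6·10 = 69; r = 73 − 69 = 4
x=12: ŷ = 9 + 6·12 = 81; r = 79 − 81 = -2
|r| > 3.5: x=10 (|r|=4) → 1

1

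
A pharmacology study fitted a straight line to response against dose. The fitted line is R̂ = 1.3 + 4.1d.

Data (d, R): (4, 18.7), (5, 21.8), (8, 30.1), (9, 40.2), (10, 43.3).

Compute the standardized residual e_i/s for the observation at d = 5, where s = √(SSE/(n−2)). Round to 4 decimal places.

0.0000

d=4: R̂ = 1.3 + 4.1·4 = 17.7; e = 18.7 − 17.7 = 1
d=5: R̂ = 1.3 + 4.1·5 = 21.8; e = 21.8 − 21.8 = 0
d=8: R̂ = 1.3 + 4.1·8 = 34.1; e = 30.1 − 34.1 = -4
d=9: R̂ = 1.3 + 4.1·9 = 38.2; e = 40.2 − 38.2 = 2
d=10: R̂ = 1.3 + 4.1·10 = 42.3; e = 43.3 − 42.3 = 1
SSE = 1 + 0 + 16 + 4 + 1 = 22
s = √(22/3) = 2.70801
e/s = 0 / 2.70801 = 0.0000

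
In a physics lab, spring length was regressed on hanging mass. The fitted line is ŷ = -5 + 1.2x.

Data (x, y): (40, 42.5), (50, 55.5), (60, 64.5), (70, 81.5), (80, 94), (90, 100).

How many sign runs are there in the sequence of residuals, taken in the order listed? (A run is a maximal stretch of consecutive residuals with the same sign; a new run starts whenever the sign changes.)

x=40: ŷ = -5 + 1.2·40 = 43; r = 42.5 − 43 = -0.5
x=50: ŷ = -5 + 1.2·50 = 55; r = 55.5 − 55 = 0.5
x=60: ŷ = -5 + 1.2·60 = 67; r = 64.5 − 67 = -2.5
x=70: ŷ = -5 + 1.2·70 = 79; r = 81.5 − 79 = 2.5
x=80: ŷ = -5 + 1.2·80 = 91; r = 94 − 91 = 3
x=90: ŷ = -5 + 1.2·90 = 103; r = 100 − 103 = -3
Signs: − + − + + −
Runs: −×1, +×1, −×1, +×2, −×1 → 5

5 runs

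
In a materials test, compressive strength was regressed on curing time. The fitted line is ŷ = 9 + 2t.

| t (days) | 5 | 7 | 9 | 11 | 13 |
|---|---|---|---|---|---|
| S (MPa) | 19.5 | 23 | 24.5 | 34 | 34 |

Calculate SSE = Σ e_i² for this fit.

t=5: ŷ = 9 + 2·5 = 19; e = 19.5 − 19 = 0.5
t=7: ŷ = 9 + 2·7 = 23; e = 23 − 23 = 0
t=9: ŷ = 9 + 2·9 = 27; e = 24.5 − 27 = -2.5
t=11: ŷ = 9 + 2·11 = 31; e = 34 − 31 = 3
t=13: ŷ = 9 + 2·13 = 35; e = 34 − 35 = -1
SSE = 0.25 + 0 + 6.25 + 9 + 1 = 16.5

SSE = 16.5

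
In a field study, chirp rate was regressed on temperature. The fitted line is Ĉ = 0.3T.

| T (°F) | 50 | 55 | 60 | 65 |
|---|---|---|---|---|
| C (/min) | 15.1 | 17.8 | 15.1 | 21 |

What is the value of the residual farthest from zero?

T=50: Ĉ = 0.3·50 = 15; e = 15.1 − 15 = 0.1
T=55: Ĉ = 0.3·55 = 16.5; e = 17.8 − 16.5 = 1.3
T=60: Ĉ = 0.3·60 = 18; e = 15.1 − 18 = -2.9
T=65: Ĉ = 0.3·65 = 19.5; e = 21 − 19.5 = 1.5
Largest |e| is 2.9 at T = 60, residual -2.9.

e = -2.9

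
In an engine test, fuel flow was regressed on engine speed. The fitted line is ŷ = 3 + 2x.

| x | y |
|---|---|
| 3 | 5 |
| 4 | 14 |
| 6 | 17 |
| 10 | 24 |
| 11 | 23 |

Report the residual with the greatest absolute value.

r = -4

x=3: ŷ = 3 + 2·3 = 9; r = 5 − 9 = -4
x=4: ŷ = 3 + 2·4 = 11; r = 14 − 11 = 3
x=6: ŷ = 3 + 2·6 = 15; r = 17 − 15 = 2
x=10: ŷ = 3 + 2·10 = 23; r = 24 − 23 = 1
x=11: ŷ = 3 + 2·11 = 25; r = 23 − 25 = -2
Largest |r| is 4 at x = 3, residual -4.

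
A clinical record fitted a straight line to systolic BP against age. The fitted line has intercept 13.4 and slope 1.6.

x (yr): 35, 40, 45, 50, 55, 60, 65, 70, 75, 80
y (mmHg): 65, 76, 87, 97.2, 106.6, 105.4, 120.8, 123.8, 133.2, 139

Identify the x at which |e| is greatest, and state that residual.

x = 55, e = 5.2

x=35: ŷ = 13.4 + 1.6·35 = 69.4; e = 65 − 69.4 = -4.4
x=40: ŷ = 13.4 + 1.6·40 = 77.4; e = 76 − 77.4 = -1.4
x=45: ŷ = 13.4 + 1.6·45 = 85.4; e = 87 − 85.4 = 1.6
x=50: ŷ = 13.4 + 1.6·50 = 93.4; e = 97.2 − 93.4 = 3.8
x=55: ŷ = 13.4 + 1.6·55 = 101.4; e = 106.6 − 101.4 = 5.2
x=60: ŷ = 13.4 + 1.6·60 = 109.4; e = 105.4 − 109.4 = -4
x=65: ŷ = 13.4 + 1.6·65 = 117.4; e = 120.8 − 117.4 = 3.4
x=70: ŷ = 13.4 + 1.6·70 = 125.4; e = 123.8 − 125.4 = -1.6
x=75: ŷ = 13.4 + 1.6·75 = 133.4; e = 133.2 − 133.4 = -0.2
x=80: ŷ = 13.4 + 1.6·80 = 141.4; e = 139 − 141.4 = -2.4
Largest |e| is 5.2 at x = 55, residual 5.2.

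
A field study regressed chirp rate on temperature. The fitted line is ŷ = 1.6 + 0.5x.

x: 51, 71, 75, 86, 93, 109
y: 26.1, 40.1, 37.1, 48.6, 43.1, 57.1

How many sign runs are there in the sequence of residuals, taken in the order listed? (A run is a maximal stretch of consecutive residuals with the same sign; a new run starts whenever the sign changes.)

x=51: ŷ = 1.6 + 0.5·51 = 27.1; r = 26.1 − 27.1 = -1
x=71: ŷ = 1.6 + 0.5·71 = 37.1; r = 40.1 − 37.1 = 3
x=75: ŷ = 1.6 + 0.5·75 = 39.1; r = 37.1 − 39.1 = -2
x=86: ŷ = 1.6 + 0.5·86 = 44.6; r = 48.6 − 44.6 = 4
x=93: ŷ = 1.6 + 0.5·93 = 48.1; r = 43.1 − 48.1 = -5
x=109: ŷ = 1.6 + 0.5·109 = 56.1; r = 57.1 − 56.1 = 1
Signs: − + − + − +
Runs: −×1, +×1, −×1, +×1, −×1, +×1 → 6

6 runs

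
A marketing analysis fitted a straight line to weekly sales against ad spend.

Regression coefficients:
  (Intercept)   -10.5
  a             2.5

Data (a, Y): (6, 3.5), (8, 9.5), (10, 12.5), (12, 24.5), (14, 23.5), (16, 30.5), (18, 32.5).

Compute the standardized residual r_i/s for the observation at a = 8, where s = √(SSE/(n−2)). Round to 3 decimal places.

0.000

a=6: ŷ = -10.5 + 2.5·6 = 4.5; r = 3.5 − 4.5 = -1
a=8: ŷ = -10.5 + 2.5·8 = 9.5; r = 9.5 − 9.5 = 0
a=10: ŷ = -10.5 + 2.5·10 = 14.5; r = 12.5 − 14.5 = -2
a=12: ŷ = -10.5 + 2.5·12 = 19.5; r = 24.5 − 19.5 = 5
a=14: ŷ = -10.5 + 2.5·14 = 24.5; r = 23.5 − 24.5 = -1
a=16: ŷ = -10.5 + 2.5·16 = 29.5; r = 30.5 − 29.5 = 1
a=18: ŷ = -10.5 + 2.5·18 = 34.5; r = 32.5 − 34.5 = -2
SSE = 1 + 0 + 4 + 25 + 1 + 1 + 4 = 36
s = √(36/5) = 2.68328
r/s = 0 / 2.68328 = 0.000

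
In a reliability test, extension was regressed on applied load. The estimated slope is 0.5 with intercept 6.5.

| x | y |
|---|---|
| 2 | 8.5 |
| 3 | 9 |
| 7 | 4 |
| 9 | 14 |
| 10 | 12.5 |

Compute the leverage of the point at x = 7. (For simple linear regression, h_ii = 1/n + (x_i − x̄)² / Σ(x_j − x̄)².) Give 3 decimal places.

h = 0.213

x̄ = (2 + 3 + 7 + 9 + 10)/5 = 6.2
Σ(x − x̄)² = 17.64 + 10.24 + 0.64 + 7.84 + 14.44 = 50.8
h = 1/5 + (0.8)²/50.8 = 0.2 + 0.0125984 = 0.213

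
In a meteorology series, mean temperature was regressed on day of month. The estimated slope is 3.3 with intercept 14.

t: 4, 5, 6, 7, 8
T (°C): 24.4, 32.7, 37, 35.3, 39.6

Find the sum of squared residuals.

SSE = 26.8

t=4: T̂ = 14 + 3.3·4 = 27.2; r = 24.4 − 27.2 = -2.8
t=5: T̂ = 14 + 3.3·5 = 30.5; r = 32.7 − 30.5 = 2.2
t=6: T̂ = 14 + 3.3·6 = 33.8; r = 37 − 33.8 = 3.2
t=7: T̂ = 14 + 3.3·7 = 37.1; r = 35.3 − 37.1 = -1.8
t=8: T̂ = 14 + 3.3·8 = 40.4; r = 39.6 − 40.4 = -0.8
SSE = 7.84 + 4.84 + 10.24 + 3.24 + 0.64 = 26.8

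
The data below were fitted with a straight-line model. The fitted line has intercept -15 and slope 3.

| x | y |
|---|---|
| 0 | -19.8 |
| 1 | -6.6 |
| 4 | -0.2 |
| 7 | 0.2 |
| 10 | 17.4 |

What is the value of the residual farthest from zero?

x=0: ŷ = -15 + 3·0 = -15; e = -19.8 − (-15) = -4.8
x=1: ŷ = -15 + 3·1 = -12; e = -6.6 − (-12) = 5.4
x=4: ŷ = -15 + 3·4 = -3; e = -0.2 − (-3) = 2.8
x=7: ŷ = -15 + 3·7 = 6; e = 0.2 − 6 = -5.8
x=10: ŷ = -15 + 3·10 = 15; e = 17.4 − 15 = 2.4
Largest |e| is 5.8 at x = 7, residual -5.8.

e = -5.8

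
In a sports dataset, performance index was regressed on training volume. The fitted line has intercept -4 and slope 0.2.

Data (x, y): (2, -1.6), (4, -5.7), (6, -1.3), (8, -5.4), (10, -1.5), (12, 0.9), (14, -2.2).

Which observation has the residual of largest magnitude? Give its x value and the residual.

x = 8, r = -3

x=2: ŷ = -4 + 0.2·2 = -3.6; r = -1.6 − (-3.6) = 2
x=4: ŷ = -4 + 0.2·4 = -3.2; r = -5.7 − (-3.2) = -2.5
x=6: ŷ = -4 + 0.2·6 = -2.8; r = -1.3 − (-2.8) = 1.5
x=8: ŷ = -4 + 0.2·8 = -2.4; r = -5.4 − (-2.4) = -3
x=10: ŷ = -4 + 0.2·10 = -2; r = -1.5 − (-2) = 0.5
x=12: ŷ = -4 + 0.2·12 = -1.6; r = 0.9 − (-1.6) = 2.5
x=14: ŷ = -4 + 0.2·14 = -1.2; r = -2.2 − (-1.2) = -1
Largest |r| is 3 at x = 8, residual -3.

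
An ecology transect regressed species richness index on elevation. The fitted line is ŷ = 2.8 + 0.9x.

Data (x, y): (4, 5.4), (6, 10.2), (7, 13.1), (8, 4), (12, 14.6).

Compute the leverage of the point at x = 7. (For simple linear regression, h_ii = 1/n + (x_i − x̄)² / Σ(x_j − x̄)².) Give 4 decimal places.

h = 0.2045

x̄ = (4 + 6 + 7 + 8 + 12)/5 = 7.4
Σ(x − x̄)² = 11.56 + 1.96 + 0.16 + 0.36 + 21.16 = 35.2
h = 1/5 + (-0.4)²/35.2 = 0.2 + 0.00454545 = 0.2045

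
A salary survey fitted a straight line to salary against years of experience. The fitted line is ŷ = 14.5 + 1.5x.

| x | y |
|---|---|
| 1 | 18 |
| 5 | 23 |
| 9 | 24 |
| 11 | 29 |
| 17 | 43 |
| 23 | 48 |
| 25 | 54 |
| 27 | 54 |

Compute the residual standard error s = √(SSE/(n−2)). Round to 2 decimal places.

s = 2.58

x=1: ŷ = 14.5 + 1.5·1 = 16; r = 18 − 16 = 2
x=5: ŷ = 14.5 + 1.5·5 = 22; r = 23 − 22 = 1
x=9: ŷ = 14.5 + 1.5·9 = 28; r = 24 − 28 = -4
x=11: ŷ = 14.5 + 1.5·11 = 31; r = 29 − 31 = -2
x=17: ŷ = 14.5 + 1.5·17 = 40; r = 43 − 40 = 3
x=23: ŷ = 14.5 + 1.5·23 = 49; r = 48 − 49 = -1
x=25: ŷ = 14.5 + 1.5·25 = 52; r = 54 − 52 = 2
x=27: ŷ = 14.5 + 1.5·27 = 55; r = 54 − 55 = -1
SSE = 4 + 1 + 16 + 4 + 9 + 1 + 4 + 1 = 40
s = √(40/6) = √6.66667 ≈ 2.58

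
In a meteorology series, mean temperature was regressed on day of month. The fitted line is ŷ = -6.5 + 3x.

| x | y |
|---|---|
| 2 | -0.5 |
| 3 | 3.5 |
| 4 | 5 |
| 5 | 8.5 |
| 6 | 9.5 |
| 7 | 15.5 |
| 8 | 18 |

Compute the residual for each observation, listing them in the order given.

0, 1, -0.5, 0, -2, 1, 0.5

x=2: ŷ = -6.5 + 3·2 = -0.5; r = -0.5 − (-0.5) = 0
x=3: ŷ = -6.5 + 3·3 = 2.5; r = 3.5 − 2.5 = 1
x=4: ŷ = -6.5 + 3·4 = 5.5; r = 5 − 5.5 = -0.5
x=5: ŷ = -6.5 + 3·5 = 8.5; r = 8.5 − 8.5 = 0
x=6: ŷ = -6.5 + 3·6 = 11.5; r = 9.5 − 11.5 = -2
x=7: ŷ = -6.5 + 3·7 = 14.5; r = 15.5 − 14.5 = 1
x=8: ŷ = -6.5 + 3·8 = 17.5; r = 18 − 17.5 = 0.5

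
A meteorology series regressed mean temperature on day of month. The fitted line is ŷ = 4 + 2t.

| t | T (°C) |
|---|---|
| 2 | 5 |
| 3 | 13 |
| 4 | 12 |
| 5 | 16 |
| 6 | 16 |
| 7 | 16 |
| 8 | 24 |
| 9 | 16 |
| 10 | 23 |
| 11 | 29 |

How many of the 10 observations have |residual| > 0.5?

t=2: ŷ = 4 + 2·2 = 8; e = 5 − 8 = -3
t=3: ŷ = 4 + 2·3 = 10; e = 13 − 10 = 3
t=4: ŷ = 4 + 2·4 = 12; e = 12 − 12 = 0
t=5: ŷ = 4 + 2·5 = 14; e = 16 − 14 = 2
t=6: ŷ = 4 + 2·6 = 16; e = 16 − 16 = 0
t=7: ŷ = 4 + 2·7 = 18; e = 16 − 18 = -2
t=8: ŷ = 4 + 2·8 = 20; e = 24 − 20 = 4
t=9: ŷ = 4 + 2·9 = 22; e = 16 − 22 = -6
t=10: ŷ = 4 + 2·10 = 24; e = 23 − 24 = -1
t=11: ŷ = 4 + 2·11 = 26; e = 29 − 26 = 3
|e| > 0.5: t=2 (|e|=3), t=3 (|e|=3), t=5 (|e|=2), t=7 (|e|=2), t=8 (|e|=4), t=9 (|e|=6), t=10 (|e|=1), t=11 (|e|=3) → 8

8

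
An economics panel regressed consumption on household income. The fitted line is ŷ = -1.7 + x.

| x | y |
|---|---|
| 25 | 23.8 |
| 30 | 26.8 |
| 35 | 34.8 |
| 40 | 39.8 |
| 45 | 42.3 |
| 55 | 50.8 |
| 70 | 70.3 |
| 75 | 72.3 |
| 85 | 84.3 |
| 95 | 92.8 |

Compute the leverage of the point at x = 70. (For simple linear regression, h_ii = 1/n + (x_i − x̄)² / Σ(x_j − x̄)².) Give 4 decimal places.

h = 0.1391

x̄ = (25 + 30 + 35 + 40 + 45 + 55 + 70 + 75 + 85 + 95)/10 = 55.5
Σ(x − x̄)² = 930.25 + 650.25 + 420.25 + 240.25 + 110.25 + 0.25 + 210.25 + 380.25 + 870.25 + 1560.25 = 5372.5
h = 1/10 + (14.5)²/5372.5 = 0.1 + 0.0391345 = 0.1391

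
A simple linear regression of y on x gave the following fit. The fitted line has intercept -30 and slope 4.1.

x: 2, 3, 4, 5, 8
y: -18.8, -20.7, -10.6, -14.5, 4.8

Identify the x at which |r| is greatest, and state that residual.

x=2: ŷ = -30 + 4.1·2 = -21.8; r = -18.8 − (-21.8) = 3
x=3: ŷ = -30 + 4.1·3 = -17.7; r = -20.7 − (-17.7) = -3
x=4: ŷ = -30 + 4.1·4 = -13.6; r = -10.6 − (-13.6) = 3
x=5: ŷ = -30 + 4.1·5 = -9.5; r = -14.5 − (-9.5) = -5
x=8: ŷ = -30 + 4.1·8 = 2.8; r = 4.8 − 2.8 = 2
Largest |r| is 5 at x = 5, residual -5.

x = 5, r = -5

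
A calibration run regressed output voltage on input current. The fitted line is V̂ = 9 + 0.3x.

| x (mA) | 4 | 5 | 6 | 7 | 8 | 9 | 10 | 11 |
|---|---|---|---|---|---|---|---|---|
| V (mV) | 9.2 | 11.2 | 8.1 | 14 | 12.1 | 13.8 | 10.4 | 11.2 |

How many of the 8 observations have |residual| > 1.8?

x=4: V̂ = 9 + 0.3·4 = 10.2; e = 9.2 − 10.2 = -1
x=5: V̂ = 9 + 0.3·5 = 10.5; e = 11.2 − 10.5 = 0.7
x=6: V̂ = 9 + 0.3·6 = 10.8; e = 8.1 − 10.8 = -2.7
x=7: V̂ = 9 + 0.3·7 = 11.1; e = 14 − 11.1 = 2.9
x=8: V̂ = 9 + 0.3·8 = 11.4; e = 12.1 − 11.4 = 0.7
x=9: V̂ = 9 + 0.3·9 = 11.7; e = 13.8 − 11.7 = 2.1
x=10: V̂ = 9 + 0.3·10 = 12; e = 10.4 − 12 = -1.6
x=11: V̂ = 9 + 0.3·11 = 12.3; e = 11.2 − 12.3 = -1.1
|e| > 1.8: x=6 (|e|=2.7), x=7 (|e|=2.9), x=9 (|e|=2.1) → 3

3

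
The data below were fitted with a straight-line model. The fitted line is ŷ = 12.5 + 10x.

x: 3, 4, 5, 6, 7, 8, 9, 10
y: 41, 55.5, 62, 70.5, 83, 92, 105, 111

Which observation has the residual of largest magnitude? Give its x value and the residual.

x = 4, e = 3

x=3: ŷ = 12.5 + 10·3 = 42.5; e = 41 − 42.5 = -1.5
x=4: ŷ = 12.5 + 10·4 = 52.5; e = 55.5 − 52.5 = 3
x=5: ŷ = 12.5 + 10·5 = 62.5; e = 62 − 62.5 = -0.5
x=6: ŷ = 12.5 + 10·6 = 72.5; e = 70.5 − 72.5 = -2
x=7: ŷ = 12.5 + 10·7 = 82.5; e = 83 − 82.5 = 0.5
x=8: ŷ = 12.5 + 10·8 = 92.5; e = 92 − 92.5 = -0.5
x=9: ŷ = 12.5 + 10·9 = 102.5; e = 105 − 102.5 = 2.5
x=10: ŷ = 12.5 + 10·10 = 112.5; e = 111 − 112.5 = -1.5
Largest |e| is 3 at x = 4, residual 3.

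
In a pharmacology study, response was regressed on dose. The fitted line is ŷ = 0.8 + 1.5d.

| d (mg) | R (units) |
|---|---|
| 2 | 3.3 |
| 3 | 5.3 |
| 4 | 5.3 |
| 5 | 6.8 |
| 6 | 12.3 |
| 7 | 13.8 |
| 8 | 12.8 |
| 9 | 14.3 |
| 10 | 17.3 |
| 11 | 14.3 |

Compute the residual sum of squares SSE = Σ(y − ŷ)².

d=2: ŷ = 0.8 + 1.5·2 = 3.8; e = 3.3 − 3.8 = -0.5
d=3: ŷ = 0.8 + 1.5·3 = 5.3; e = 5.3 − 5.3 = 0
d=4: ŷ = 0.8 + 1.5·4 = 6.8; e = 5.3 − 6.8 = -1.5
d=5: ŷ = 0.8 + 1.5·5 = 8.3; e = 6.8 − 8.3 = -1.5
d=6: ŷ = 0.8 + 1.5·6 = 9.8; e = 12.3 − 9.8 = 2.5
d=7: ŷ = 0.8 + 1.5·7 = 11.3; e = 13.8 − 11.3 = 2.5
d=8: ŷ = 0.8 + 1.5·8 = 12.8; e = 12.8 − 12.8 = 0
d=9: ŷ = 0.8 + 1.5·9 = 14.3; e = 14.3 − 14.3 = 0
d=10: ŷ = 0.8 + 1.5·10 = 15.8; e = 17.3 − 15.8 = 1.5
d=11: ŷ = 0.8 + 1.5·11 = 17.3; e = 14.3 − 17.3 = -3
SSE = 0.25 + 0 + 2.25 + 2.25 + 6.25 + 6.25 + 0 + 0 + 2.25 + 9 = 28.5

SSE = 28.5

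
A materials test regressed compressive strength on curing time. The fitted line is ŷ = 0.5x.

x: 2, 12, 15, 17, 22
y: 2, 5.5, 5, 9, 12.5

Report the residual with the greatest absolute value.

r = -2.5

x=2: ŷ = 0.5·2 = 1; r = 2 − 1 = 1
x=12: ŷ = 0.5·12 = 6; r = 5.5 − 6 = -0.5
x=15: ŷ = 0.5·15 = 7.5; r = 5 − 7.5 = -2.5
x=17: ŷ = 0.5·17 = 8.5; r = 9 − 8.5 = 0.5
x=22: ŷ = 0.5·22 = 11; r = 12.5 − 11 = 1.5
Largest |r| is 2.5 at x = 15, residual -2.5.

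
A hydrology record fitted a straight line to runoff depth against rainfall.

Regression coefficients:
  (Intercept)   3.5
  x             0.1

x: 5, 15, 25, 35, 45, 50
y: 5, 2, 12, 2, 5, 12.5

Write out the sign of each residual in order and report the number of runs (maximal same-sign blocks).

x=5: ŷ = 3.5 + 0.1·5 = 4; r = 5 − 4 = 1
x=15: ŷ = 3.5 + 0.1·15 = 5; r = 2 − 5 = -3
x=25: ŷ = 3.5 + 0.1·25 = 6; r = 12 − 6 = 6
x=35: ŷ = 3.5 + 0.1·35 = 7; r = 2 − 7 = -5
x=45: ŷ = 3.5 + 0.1·45 = 8; r = 5 − 8 = -3
x=50: ŷ = 3.5 + 0.1·50 = 8.5; r = 12.5 − 8.5 = 4
Signs: + − + − − +
Runs: +×1, −×1, +×1, −×2, +×1 → 5

5 runs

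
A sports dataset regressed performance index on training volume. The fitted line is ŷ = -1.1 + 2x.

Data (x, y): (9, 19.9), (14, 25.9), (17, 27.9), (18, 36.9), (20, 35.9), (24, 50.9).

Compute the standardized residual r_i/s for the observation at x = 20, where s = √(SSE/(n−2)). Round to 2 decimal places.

x=9: ŷ = -1.1 + 2·9 = 16.9; r = 19.9 − 16.9 = 3
x=14: ŷ = -1.1 + 2·14 = 26.9; r = 25.9 − 26.9 = -1
x=17: ŷ = -1.1 + 2·17 = 32.9; r = 27.9 − 32.9 = -5
x=18: ŷ = -1.1 + 2·18 = 34.9; r = 36.9 − 34.9 = 2
x=20: ŷ = -1.1 + 2·20 = 38.9; r = 35.9 − 38.9 = -3
x=24: ŷ = -1.1 + 2·24 = 46.9; r = 50.9 − 46.9 = 4
SSE = 9 + 1 + 25 + 4 + 9 + 16 = 64
s = √(64/4) = 4
r/s = -3 / 4 = -0.75

-0.75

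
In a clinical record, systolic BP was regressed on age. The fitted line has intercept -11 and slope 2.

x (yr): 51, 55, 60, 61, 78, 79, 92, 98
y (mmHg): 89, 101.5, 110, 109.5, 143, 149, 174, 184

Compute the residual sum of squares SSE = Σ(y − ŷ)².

SSE = 23.5

x=51: ŷ = -11 + 2·51 = 91; r = 89 − 91 = -2
x=55: ŷ = -11 + 2·55 = 99; r = 101.5 − 99 = 2.5
x=60: ŷ = -11 + 2·60 = 109; r = 110 − 109 = 1
x=61: ŷ = -11 + 2·61 = 111; r = 109.5 − 111 = -1.5
x=78: ŷ = -11 + 2·78 = 145; r = 143 − 145 = -2
x=79: ŷ = -11 + 2·79 = 147; r = 149 − 147 = 2
x=92: ŷ = -11 + 2·92 = 173; r = 174 − 173 = 1
x=98: ŷ = -11 + 2·98 = 185; r = 184 − 185 = -1
SSE = 4 + 6.25 + 1 + 2.25 + 4 + 4 + 1 + 1 = 23.5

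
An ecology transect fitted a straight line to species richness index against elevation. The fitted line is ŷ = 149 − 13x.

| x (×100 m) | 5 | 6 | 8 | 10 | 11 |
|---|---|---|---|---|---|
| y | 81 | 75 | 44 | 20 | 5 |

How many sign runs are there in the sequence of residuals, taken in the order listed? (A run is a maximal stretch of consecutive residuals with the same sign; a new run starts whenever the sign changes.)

5 runs

x=5: ŷ = 149 − 13·5 = 84; e = 81 − 84 = -3
x=6: ŷ = 149 − 13·6 = 71; e = 75 − 71 = 4
x=8: ŷ = 149 − 13·8 = 45; e = 44 − 45 = -1
x=10: ŷ = 149 − 13·10 = 19; e = 20 − 19 = 1
x=11: ŷ = 149 − 13·11 = 6; e = 5 − 6 = -1
Signs: − + − + −
Runs: −×1, +×1, −×1, +×1, −×1 → 5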